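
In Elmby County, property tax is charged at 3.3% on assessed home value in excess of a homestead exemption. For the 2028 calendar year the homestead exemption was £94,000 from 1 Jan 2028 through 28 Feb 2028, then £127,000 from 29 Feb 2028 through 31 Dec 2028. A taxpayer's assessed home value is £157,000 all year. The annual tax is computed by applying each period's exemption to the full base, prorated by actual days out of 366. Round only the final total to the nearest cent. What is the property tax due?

1 Jan – 28 Feb 2028: 59 days, exemption £94,000 → (£157,000 − £94,000) × 3.3% × 59/366 = £335.1393
29 Feb – 31 Dec 2028: 307 days, exemption £127,000 → (£157,000 − £127,000) × 3.3% × 307/366 = £830.4098
Total = £1,165.5492

£1,165.55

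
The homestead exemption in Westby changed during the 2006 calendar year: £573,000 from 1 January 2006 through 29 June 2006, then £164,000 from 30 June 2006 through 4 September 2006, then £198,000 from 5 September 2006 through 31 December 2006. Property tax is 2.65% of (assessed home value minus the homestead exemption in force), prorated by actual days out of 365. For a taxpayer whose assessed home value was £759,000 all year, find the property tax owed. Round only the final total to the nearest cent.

£10,131.20

1 January – 29 June 2006: 180 days, exemption £573,000 → (£759,000 − £573,000) × 2.65% × 180/365 = £2,430.7397
30 June – 4 September 2006: 67 days, exemption £164,000 → (£759,000 − £164,000) × 2.65% × 67/365 = £2,894.3082
5 September – 31 December 2006: 118 days, exemption £198,000 → (£759,000 − £198,000) × 2.65% × 118/365 = £4,806.1562
Total = £10,131.2041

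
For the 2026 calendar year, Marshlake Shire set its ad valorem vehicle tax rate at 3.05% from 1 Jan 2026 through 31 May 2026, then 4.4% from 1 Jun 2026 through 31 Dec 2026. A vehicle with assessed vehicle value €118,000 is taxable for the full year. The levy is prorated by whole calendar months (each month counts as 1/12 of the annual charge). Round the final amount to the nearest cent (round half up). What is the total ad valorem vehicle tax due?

€4,528.25

1 Jan – 31 May 2026: 5 months at 3.05% → €118,000 × 3.05% × 5/12 = €1,499.5833
1 Jun – 31 Dec 2026: 7 months at 4.4% → €118,000 × 4.4% × 7/12 = €3,028.6667
Total = €4,528.2500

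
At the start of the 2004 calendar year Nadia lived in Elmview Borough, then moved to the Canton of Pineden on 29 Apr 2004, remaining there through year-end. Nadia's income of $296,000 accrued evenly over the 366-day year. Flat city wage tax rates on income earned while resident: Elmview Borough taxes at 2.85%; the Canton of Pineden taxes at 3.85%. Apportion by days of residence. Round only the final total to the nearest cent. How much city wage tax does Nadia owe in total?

$10,433.60

Elmview Borough, 1 Jan – 28 Apr 2004: 119 days → $296,000 × 2.85% × 119/366 = $2,742.8525
The Canton of Pineden, 29 Apr – 31 Dec 2004: 247 days → $296,000 × 3.85% × 247/366 = $7,690.7432
Total = $10,433.5956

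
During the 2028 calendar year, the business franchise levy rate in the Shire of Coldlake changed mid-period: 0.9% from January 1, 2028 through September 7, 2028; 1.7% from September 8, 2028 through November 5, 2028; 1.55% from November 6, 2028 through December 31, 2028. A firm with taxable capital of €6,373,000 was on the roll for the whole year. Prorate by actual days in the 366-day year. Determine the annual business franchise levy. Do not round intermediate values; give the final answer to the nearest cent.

January 1 – September 7, 2028: 251 days at 0.9% → €6,373,000 × 0.9% × 251/366 = €39,334.9918
September 8 – November 5, 2028: 59 days at 1.7% → €6,373,000 × 1.7% × 59/366 = €17,464.8060
November 6 – December 31, 2028: 56 days at 1.55% → €6,373,000 × 1.55% × 56/366 = €15,114.1093
Total = €71,913.9071

€71,913.91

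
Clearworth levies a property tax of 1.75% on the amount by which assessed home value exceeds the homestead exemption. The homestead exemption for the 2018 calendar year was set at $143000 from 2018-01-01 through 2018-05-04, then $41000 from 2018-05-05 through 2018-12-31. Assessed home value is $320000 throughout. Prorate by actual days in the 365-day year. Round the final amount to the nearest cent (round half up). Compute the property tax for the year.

2018-01-01 to 2018-05-04: 124 days, exemption $143000 → ($320000 − $143000) × 1.75% × 124/365 = $1052.3014
2018-05-05 to 2018-12-31: 241 days, exemption $41000 → ($320000 − $41000) × 1.75% × 241/365 = $3223.7877
Total = $4276.0890

$4276.09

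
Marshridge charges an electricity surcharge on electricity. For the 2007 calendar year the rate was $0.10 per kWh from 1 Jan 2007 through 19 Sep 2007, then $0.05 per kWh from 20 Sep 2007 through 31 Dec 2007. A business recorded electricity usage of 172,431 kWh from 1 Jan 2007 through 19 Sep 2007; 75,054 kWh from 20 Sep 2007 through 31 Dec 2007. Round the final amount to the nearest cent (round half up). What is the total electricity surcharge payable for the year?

1 Jan – 19 Sep 2007: 172,431 kWh at $0.10/kWh → $17,243.10
20 Sep – 31 Dec 2007: 75,054 kWh at $0.05/kWh → $3,752.70

$20,995.80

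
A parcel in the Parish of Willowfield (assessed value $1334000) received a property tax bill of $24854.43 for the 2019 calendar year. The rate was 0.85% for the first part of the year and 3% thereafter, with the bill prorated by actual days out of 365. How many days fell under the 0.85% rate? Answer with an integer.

193 days

Let d = days at the first rate; then 365 − d days at the second rate.
$1334000 × [0.85%·d + 3%·(365−d)] / 365 = $24854.43
Solving gives d = 193, so the new rate took effect on 13 July 2019.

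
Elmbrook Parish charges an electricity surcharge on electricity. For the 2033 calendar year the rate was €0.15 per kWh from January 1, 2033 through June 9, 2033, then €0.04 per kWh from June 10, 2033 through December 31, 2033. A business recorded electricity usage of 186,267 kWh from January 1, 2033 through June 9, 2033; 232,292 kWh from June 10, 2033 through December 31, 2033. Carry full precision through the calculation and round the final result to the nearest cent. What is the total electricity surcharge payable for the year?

January 1 – June 9, 2033: 186,267 kWh at €0.15/kWh → €27940.05
June 10 – December 31, 2033: 232,292 kWh at €0.04/kWh → €9291.68

€37231.73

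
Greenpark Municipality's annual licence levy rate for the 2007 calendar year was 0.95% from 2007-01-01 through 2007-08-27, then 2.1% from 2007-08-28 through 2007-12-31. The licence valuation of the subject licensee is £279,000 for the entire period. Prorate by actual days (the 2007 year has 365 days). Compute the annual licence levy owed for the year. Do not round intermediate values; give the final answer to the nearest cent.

£3,758.09

2007-01-01 to 2007-08-27: 239 days at 0.95% → £279,000 × 0.95% × 239/365 = £1,735.5329
2007-08-28 to 2007-12-31: 126 days at 2.1% → £279,000 × 2.1% × 126/365 = £2,022.5589
Total = £3,758.0918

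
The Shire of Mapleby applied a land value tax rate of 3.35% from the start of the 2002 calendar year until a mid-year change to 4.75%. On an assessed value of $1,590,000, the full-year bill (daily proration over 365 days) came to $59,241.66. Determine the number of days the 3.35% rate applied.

Let d = days at the first rate; then 365 − d days at the second rate.
$1,590,000 × [3.35%·d + 4.75%·(365−d)] / 365 = $59,241.66
Solving gives d = 267, so the new rate took effect on September 25, 2002.

267 days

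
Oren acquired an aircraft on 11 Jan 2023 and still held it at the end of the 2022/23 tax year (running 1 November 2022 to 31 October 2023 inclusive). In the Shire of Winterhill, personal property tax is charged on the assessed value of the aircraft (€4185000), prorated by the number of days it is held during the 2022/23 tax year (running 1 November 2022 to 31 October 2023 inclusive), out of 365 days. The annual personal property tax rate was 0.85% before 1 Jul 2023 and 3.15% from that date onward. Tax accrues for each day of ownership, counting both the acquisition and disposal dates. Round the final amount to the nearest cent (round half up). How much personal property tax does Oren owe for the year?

€61089.53

11 Jan – 30 Jun 2023: 171 days at 0.85% → €4185000 × 0.85% × 171/365 = €16665.4726
1 Jul – 31 Oct 2023: 123 days at 3.15% → €4185000 × 3.15% × 123/365 = €44424.0616
Total = €61089.5342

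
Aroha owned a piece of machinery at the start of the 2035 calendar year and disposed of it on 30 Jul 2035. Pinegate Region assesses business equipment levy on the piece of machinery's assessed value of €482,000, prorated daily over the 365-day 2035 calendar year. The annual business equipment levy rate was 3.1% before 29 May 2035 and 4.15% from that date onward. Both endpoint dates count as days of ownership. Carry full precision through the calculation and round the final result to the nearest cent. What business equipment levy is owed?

€9,511.25

1 Jan – 28 May 2035: 148 days at 3.1% → €482,000 × 3.1% × 148/365 = €6,058.6740
29 May – 30 Jul 2035: 63 days at 4.15% → €482,000 × 4.15% × 63/365 = €3,452.5726
Total = €9,511.2466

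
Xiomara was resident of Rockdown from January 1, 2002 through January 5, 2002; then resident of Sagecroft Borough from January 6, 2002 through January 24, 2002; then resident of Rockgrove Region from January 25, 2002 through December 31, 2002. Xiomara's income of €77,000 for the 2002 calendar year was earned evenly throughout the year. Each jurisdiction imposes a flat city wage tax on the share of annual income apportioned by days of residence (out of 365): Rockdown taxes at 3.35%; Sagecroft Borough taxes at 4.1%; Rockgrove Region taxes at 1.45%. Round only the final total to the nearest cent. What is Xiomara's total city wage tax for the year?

Rockdown, January 1 – January 5, 2002: 5 days → €77,000 × 3.35% × 5/365 = €35.3356
Sagecroft Borough, January 6 – January 24, 2002: 19 days → €77,000 × 4.1% × 19/365 = €164.3370
Rockgrove Region, January 25 – December 31, 2002: 341 days → €77,000 × 1.45% × 341/365 = €1,043.0863
Total = €1,242.7589

€1,242.76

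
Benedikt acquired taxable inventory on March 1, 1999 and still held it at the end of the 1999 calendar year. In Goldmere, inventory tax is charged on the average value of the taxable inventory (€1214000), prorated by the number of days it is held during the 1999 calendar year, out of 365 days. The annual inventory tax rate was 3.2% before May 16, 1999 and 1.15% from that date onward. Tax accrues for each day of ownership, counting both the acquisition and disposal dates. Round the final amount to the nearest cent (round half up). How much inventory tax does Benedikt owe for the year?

March 1 – May 15, 1999: 76 days at 3.2% → €1214000 × 3.2% × 76/365 = €8088.8986
May 16 – December 31, 1999: 230 days at 1.15% → €1214000 × 1.15% × 230/365 = €8797.3425
Total = €16886.2411

€16886.24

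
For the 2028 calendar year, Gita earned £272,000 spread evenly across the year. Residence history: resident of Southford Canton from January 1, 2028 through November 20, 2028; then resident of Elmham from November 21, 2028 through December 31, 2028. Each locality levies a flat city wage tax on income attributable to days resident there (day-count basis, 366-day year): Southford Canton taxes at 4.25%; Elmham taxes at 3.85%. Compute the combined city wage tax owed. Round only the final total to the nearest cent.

£11,438.12

Southford Canton, January 1 – November 20, 2028: 325 days → £272,000 × 4.25% × 325/366 = £10,265.0273
Elmham, November 21 – December 31, 2028: 41 days → £272,000 × 3.85% × 41/366 = £1,173.0929
Total = £11,438.1202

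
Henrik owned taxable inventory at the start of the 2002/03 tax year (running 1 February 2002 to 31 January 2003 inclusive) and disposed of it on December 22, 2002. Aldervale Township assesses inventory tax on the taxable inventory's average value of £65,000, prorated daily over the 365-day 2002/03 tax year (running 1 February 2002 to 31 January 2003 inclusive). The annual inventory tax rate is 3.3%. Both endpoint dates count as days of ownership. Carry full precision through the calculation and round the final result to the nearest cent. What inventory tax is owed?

Days held (February 1 – December 22, 2002): 325 out of 365
Tax = £65,000 × 3.3% × 325/365 = £1,909.9315

£1,909.93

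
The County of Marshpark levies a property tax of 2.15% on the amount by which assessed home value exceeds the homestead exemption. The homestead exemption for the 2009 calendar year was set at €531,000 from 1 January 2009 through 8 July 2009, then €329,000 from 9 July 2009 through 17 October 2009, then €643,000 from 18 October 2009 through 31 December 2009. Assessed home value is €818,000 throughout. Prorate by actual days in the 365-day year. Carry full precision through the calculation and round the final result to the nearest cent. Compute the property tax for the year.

€6,877.47

1 January – 8 July 2009: 189 days, exemption €531,000 → (€818,000 − €531,000) × 2.15% × 189/365 = €3,195.1356
9 July – 17 October 2009: 101 days, exemption €329,000 → (€818,000 − €329,000) × 2.15% × 101/365 = €2,909.2151
18 October – 31 December 2009: 75 days, exemption €643,000 → (€818,000 − €643,000) × 2.15% × 75/365 = €773.1164
Total = €6,877.4671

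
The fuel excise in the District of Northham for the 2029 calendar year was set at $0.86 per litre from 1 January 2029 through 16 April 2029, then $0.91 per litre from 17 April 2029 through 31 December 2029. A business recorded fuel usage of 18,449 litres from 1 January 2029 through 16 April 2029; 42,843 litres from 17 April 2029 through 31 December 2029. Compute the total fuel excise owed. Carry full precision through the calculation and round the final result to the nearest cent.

$54853.27

1 January – 16 April 2029: 18,449 litres at $0.86/litre → $15866.14
17 April – 31 December 2029: 42,843 litres at $0.91/litre → $38987.13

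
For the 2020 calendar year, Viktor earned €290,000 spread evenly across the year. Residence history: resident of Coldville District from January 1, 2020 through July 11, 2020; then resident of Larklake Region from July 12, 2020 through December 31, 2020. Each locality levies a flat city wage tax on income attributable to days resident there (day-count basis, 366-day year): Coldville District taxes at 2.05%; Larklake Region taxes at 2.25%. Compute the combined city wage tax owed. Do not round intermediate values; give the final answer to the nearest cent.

Coldville District, January 1 – July 11, 2020: 193 days → €290,000 × 2.05% × 193/366 = €3,134.9317
Larklake Region, July 12 – December 31, 2020: 173 days → €290,000 × 2.25% × 173/366 = €3,084.2213
Total = €6,219.1530

€6,219.15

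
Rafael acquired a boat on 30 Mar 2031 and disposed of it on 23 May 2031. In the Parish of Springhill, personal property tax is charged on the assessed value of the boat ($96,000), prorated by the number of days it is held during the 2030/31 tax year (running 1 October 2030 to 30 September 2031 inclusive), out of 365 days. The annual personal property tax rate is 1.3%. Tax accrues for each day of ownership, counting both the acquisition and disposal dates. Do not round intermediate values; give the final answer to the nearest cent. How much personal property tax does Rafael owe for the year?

$188.05

Days held (30 Mar – 23 May 2031): 55 out of 365
Tax = $96,000 × 1.3% × 55/365 = $188.0548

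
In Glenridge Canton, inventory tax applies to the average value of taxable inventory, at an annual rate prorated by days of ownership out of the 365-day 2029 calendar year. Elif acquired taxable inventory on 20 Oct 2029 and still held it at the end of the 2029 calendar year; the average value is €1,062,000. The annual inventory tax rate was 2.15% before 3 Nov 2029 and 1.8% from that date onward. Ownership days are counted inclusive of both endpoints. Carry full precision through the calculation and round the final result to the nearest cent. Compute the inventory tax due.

20 Oct – 2 Nov 2029: 14 days at 2.15% → €1,062,000 × 2.15% × 14/365 = €875.7863
3 Nov – 31 Dec 2029: 59 days at 1.8% → €1,062,000 × 1.8% × 59/365 = €3,089.9836
Total = €3,965.7699

€3,965.77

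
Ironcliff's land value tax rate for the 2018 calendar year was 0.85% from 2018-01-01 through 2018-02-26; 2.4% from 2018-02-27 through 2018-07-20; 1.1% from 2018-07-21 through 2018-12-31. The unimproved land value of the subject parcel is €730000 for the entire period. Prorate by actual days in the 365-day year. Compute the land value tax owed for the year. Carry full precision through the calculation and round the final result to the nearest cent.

2018-01-01 to 2018-02-26: 57 days at 0.85% → €730000 × 0.85% × 57/365 = €969.0000
2018-02-27 to 2018-07-20: 144 days at 2.4% → €730000 × 2.4% × 144/365 = €6912.0000
2018-07-21 to 2018-12-31: 164 days at 1.1% → €730000 × 1.1% × 164/365 = €3608.0000
Total = €11489.0000

€11489.00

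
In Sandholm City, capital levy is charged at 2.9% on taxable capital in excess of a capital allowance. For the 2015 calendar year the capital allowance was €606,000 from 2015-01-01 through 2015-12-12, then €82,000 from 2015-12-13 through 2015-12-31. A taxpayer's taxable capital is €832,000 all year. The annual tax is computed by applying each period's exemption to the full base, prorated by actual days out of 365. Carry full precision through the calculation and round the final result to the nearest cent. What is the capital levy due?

€7,345.02

2015-01-01 to 2015-12-12: 346 days, exemption €606,000 → (€832,000 − €606,000) × 2.9% × 346/365 = €6,212.8329
2015-12-13 to 2015-12-31: 19 days, exemption €82,000 → (€832,000 − €82,000) × 2.9% × 19/365 = €1,132.1918
Total = €7,345.0247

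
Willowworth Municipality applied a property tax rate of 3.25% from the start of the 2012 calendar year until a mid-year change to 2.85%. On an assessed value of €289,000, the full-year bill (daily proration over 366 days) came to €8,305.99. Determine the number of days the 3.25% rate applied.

22 days

Let d = days at the first rate; then 366 − d days at the second rate.
€289,000 × [3.25%·d + 2.85%·(366−d)] / 366 = €8,305.99
Solving gives d = 22, so the new rate took effect on 23 Jan 2012.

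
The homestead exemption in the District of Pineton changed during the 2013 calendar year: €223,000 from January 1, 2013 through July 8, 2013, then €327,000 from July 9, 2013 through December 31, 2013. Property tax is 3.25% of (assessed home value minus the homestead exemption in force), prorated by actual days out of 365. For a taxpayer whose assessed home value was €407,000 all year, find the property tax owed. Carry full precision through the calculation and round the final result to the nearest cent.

€4,350.19

January 1 – July 8, 2013: 189 days, exemption €223,000 → (€407,000 − €223,000) × 3.25% × 189/365 = €3,096.4932
July 9 – December 31, 2013: 176 days, exemption €327,000 → (€407,000 − €327,000) × 3.25% × 176/365 = €1,253.6986
Total = €4,350.1918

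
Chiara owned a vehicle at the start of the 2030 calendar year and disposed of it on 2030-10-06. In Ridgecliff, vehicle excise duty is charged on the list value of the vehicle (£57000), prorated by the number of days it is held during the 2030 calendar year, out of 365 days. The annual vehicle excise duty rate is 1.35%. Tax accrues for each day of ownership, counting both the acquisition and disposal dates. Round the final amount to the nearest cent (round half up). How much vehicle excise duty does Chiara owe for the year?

£588.19

Days held (2030-01-01 to 2030-10-06): 279 out of 365
Tax = £57000 × 1.35% × 279/365 = £588.1932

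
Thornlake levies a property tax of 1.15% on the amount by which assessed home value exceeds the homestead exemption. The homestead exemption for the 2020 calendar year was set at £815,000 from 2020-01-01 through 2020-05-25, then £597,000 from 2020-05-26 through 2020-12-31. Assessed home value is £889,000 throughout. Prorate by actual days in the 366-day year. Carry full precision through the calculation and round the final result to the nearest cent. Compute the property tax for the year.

2020-01-01 to 2020-05-25: 146 days, exemption £815,000 → (£889,000 − £815,000) × 1.15% × 146/366 = £339.4699
2020-05-26 to 2020-12-31: 220 days, exemption £597,000 → (£889,000 − £597,000) × 1.15% × 220/366 = £2,018.4699
Total = £2,357.9399

£2,357.94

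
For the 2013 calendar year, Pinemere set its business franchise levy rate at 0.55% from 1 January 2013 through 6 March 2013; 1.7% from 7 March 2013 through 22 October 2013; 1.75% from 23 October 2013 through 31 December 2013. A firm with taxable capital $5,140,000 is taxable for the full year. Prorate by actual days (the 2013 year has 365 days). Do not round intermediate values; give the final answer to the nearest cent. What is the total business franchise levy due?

1 January – 6 March 2013: 65 days at 0.55% → $5,140,000 × 0.55% × 65/365 = $5,034.3836
7 March – 22 October 2013: 230 days at 1.7% → $5,140,000 × 1.7% × 230/365 = $55,061.3699
23 October – 31 December 2013: 70 days at 1.75% → $5,140,000 × 1.75% × 70/365 = $17,250.6849
Total = $77,346.4384

$77,346.44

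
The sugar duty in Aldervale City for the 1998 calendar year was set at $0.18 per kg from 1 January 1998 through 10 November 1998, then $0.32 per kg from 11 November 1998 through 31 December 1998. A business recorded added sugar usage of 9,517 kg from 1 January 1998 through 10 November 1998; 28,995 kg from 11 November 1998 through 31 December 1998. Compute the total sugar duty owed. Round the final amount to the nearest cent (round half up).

1 January – 10 November 1998: 9,517 kg at $0.18/kg → $1713.06
11 November – 31 December 1998: 28,995 kg at $0.32/kg → $9278.40

$10991.46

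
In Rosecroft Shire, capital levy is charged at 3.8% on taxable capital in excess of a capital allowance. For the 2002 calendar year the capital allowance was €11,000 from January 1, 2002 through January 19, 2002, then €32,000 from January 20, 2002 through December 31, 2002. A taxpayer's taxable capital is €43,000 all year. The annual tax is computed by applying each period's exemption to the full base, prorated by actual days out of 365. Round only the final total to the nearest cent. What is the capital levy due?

January 1 – January 19, 2002: 19 days, exemption €11,000 → (€43,000 − €11,000) × 3.8% × 19/365 = €63.2986
January 20 – December 31, 2002: 346 days, exemption €32,000 → (€43,000 − €32,000) × 3.8% × 346/365 = €396.2411
Total = €459.5397

€459.54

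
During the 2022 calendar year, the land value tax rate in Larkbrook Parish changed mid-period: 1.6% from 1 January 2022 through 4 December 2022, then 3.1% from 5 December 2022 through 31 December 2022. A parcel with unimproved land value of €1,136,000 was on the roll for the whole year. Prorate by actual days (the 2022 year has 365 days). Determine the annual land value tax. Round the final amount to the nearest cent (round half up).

1 January – 4 December 2022: 338 days at 1.6% → €1,136,000 × 1.6% × 338/365 = €16,831.4740
5 December – 31 December 2022: 27 days at 3.1% → €1,136,000 × 3.1% × 27/365 = €2,605.0192
Total = €19,436.4932

€19,436.49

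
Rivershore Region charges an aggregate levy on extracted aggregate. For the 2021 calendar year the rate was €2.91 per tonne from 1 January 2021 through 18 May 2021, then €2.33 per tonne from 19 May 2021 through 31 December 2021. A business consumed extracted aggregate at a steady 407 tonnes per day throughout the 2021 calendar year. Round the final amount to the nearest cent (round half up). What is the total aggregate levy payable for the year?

1 January – 18 May 2021: 138 days × 407 tonnes/day = 56,166 tonnes at €2.91/tonne → €163443.06
19 May – 31 December 2021: 227 days × 407 tonnes/day = 92,389 tonnes at €2.33/tonne → €215266.37

€378709.43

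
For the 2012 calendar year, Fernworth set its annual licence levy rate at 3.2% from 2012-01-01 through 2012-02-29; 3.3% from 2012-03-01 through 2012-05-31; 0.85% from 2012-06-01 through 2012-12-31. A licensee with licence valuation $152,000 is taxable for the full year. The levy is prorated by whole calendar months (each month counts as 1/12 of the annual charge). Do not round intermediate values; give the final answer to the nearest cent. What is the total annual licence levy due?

$2,818.33

2012-01-01 to 2012-02-29: 2 months at 3.2% → $152,000 × 3.2% × 2/12 = $810.6667
2012-03-01 to 2012-05-31: 3 months at 3.3% → $152,000 × 3.3% × 3/12 = $1,254.0000
2012-06-01 to 2012-12-31: 7 months at 0.85% → $152,000 × 0.85% × 7/12 = $753.6667
Total = $2,818.3333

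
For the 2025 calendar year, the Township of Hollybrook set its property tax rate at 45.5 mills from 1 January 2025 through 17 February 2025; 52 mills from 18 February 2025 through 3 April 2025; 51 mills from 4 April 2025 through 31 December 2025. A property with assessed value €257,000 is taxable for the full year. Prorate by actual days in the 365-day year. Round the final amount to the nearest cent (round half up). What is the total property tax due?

1 January – 17 February 2025: 48 days at 45.5 mills → €257,000 × 4.55% × 48/365 = €1,537.7753
18 February – 3 April 2025: 45 days at 52 mills → €257,000 × 5.2% × 45/365 = €1,647.6164
4 April – 31 December 2025: 272 days at 51 mills → €257,000 × 5.1% × 272/365 = €9,767.4082
Total = €12,952.8000

€12,952.80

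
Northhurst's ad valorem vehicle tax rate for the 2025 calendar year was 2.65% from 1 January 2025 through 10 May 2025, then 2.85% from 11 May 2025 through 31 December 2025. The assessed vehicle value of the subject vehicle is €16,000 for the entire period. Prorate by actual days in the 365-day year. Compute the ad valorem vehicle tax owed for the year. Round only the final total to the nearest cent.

1 January – 10 May 2025: 130 days at 2.65% → €16,000 × 2.65% × 130/365 = €151.0137
11 May – 31 December 2025: 235 days at 2.85% → €16,000 × 2.85% × 235/365 = €293.5890
Total = €444.6027

€444.60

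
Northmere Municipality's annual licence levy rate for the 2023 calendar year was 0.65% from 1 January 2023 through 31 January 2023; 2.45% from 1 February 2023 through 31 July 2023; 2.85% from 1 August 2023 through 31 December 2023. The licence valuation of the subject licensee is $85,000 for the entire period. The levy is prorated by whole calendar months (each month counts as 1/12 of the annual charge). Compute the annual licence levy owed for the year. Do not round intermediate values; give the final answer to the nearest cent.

$2,096.67

1 January – 31 January 2023: 1 month at 0.65% → $85,000 × 0.65% × 1/12 = $46.0417
1 February – 31 July 2023: 6 months at 2.45% → $85,000 × 2.45% × 6/12 = $1,041.2500
1 August – 31 December 2023: 5 months at 2.85% → $85,000 × 2.85% × 5/12 = $1,009.3750
Total = $2,096.6667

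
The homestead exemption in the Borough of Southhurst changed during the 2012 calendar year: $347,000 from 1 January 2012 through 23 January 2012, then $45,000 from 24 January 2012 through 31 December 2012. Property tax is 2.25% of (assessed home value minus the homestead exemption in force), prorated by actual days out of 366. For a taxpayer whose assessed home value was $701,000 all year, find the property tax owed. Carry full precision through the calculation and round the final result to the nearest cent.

$14,332.99

1 January – 23 January 2012: 23 days, exemption $347,000 → ($701,000 − $347,000) × 2.25% × 23/366 = $500.5328
24 January – 31 December 2012: 343 days, exemption $45,000 → ($701,000 − $45,000) × 2.25% × 343/366 = $13,832.4590
Total = $14,332.9918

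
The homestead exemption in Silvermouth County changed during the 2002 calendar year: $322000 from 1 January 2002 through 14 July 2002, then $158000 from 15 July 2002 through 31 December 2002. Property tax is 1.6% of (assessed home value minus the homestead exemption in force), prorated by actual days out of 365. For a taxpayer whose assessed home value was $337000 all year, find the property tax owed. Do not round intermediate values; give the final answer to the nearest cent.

$1462.14

1 January – 14 July 2002: 195 days, exemption $322000 → ($337000 − $322000) × 1.6% × 195/365 = $128.2192
15 July – 31 December 2002: 170 days, exemption $158000 → ($337000 − $158000) × 1.6% × 170/365 = $1333.9178
Total = $1462.1370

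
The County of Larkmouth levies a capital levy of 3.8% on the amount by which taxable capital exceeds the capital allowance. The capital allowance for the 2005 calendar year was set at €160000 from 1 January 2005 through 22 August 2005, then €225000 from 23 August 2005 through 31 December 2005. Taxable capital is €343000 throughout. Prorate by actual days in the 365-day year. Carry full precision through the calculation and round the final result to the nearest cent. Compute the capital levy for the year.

€6067.51

1 January – 22 August 2005: 234 days, exemption €160000 → (€343000 − €160000) × 3.8% × 234/365 = €4458.1808
23 August – 31 December 2005: 131 days, exemption €225000 → (€343000 − €225000) × 3.8% × 131/365 = €1609.3260
Total = €6067.5068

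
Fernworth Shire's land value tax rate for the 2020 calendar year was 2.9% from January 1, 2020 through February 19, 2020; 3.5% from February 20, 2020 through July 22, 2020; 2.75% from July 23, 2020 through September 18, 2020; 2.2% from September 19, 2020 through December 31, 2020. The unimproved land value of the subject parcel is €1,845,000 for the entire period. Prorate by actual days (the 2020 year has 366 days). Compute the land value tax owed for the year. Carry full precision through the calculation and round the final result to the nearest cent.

January 1 – February 19, 2020: 50 days at 2.9% → €1,845,000 × 2.9% × 50/366 = €7,309.4262
February 20 – July 22, 2020: 154 days at 3.5% → €1,845,000 × 3.5% × 154/366 = €27,170.9016
July 23 – September 18, 2020: 58 days at 2.75% → €1,845,000 × 2.75% × 58/366 = €8,040.3689
September 19 – December 31, 2020: 104 days at 2.2% → €1,845,000 × 2.2% × 104/366 = €11,533.7705
Total = €54,054.4672

€54,054.47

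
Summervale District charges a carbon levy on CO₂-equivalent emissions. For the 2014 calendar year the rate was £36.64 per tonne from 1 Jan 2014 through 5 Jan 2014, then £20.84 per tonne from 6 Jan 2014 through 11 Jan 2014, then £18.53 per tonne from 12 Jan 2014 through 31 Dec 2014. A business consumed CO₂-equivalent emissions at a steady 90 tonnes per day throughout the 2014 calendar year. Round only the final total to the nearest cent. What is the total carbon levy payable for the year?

1 Jan – 5 Jan 2014: 5 days × 90 tonnes/day = 450 tonnes at £36.64/tonne → £16488.00
6 Jan – 11 Jan 2014: 6 days × 90 tonnes/day = 540 tonnes at £20.84/tonne → £11253.60
12 Jan – 31 Dec 2014: 354 days × 90 tonnes/day = 31,860 tonnes at £18.53/tonne → £590365.80

£618107.40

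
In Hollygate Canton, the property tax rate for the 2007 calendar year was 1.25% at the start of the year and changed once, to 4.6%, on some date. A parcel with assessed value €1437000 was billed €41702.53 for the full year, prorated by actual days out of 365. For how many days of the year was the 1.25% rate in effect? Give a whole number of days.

185 days

Let d = days at the first rate; then 365 − d days at the second rate.
€1437000 × [1.25%·d + 4.6%·(365−d)] / 365 = €41702.53
Solving gives d = 185, so the new rate took effect on 5 Jul 2007.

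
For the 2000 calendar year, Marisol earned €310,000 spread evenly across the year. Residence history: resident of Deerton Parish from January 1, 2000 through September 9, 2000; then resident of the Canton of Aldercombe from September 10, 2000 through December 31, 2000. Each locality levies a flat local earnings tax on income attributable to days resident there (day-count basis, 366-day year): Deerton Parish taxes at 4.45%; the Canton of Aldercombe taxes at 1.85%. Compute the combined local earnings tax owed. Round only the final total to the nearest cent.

€11,306.53

Deerton Parish, January 1 – September 9, 2000: 253 days → €310,000 × 4.45% × 253/366 = €9,535.8880
The Canton of Aldercombe, September 10 – December 31, 2000: 113 days → €310,000 × 1.85% × 113/366 = €1,770.6421
Total = €11,306.5301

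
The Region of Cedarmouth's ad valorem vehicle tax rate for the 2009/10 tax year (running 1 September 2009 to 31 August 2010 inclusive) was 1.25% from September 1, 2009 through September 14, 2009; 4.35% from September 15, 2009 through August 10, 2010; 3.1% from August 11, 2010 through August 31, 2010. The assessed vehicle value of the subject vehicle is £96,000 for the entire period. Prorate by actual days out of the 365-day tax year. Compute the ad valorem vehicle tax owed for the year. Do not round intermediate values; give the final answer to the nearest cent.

£3,992.81

September 1 – September 14, 2009: 14 days at 1.25% → £96,000 × 1.25% × 14/365 = £46.0274
September 15, 2009 – August 10, 2010: 330 days at 4.35% → £96,000 × 4.35% × 330/365 = £3,775.5616
August 11 – August 31, 2010: 21 days at 3.1% → £96,000 × 3.1% × 21/365 = £171.2219
Total = £3,992.8110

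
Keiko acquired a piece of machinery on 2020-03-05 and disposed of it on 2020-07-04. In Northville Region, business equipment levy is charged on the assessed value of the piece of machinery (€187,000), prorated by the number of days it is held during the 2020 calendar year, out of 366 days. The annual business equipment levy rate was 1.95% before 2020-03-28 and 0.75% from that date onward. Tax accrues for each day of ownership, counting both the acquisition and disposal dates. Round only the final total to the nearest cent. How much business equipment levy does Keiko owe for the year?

€608.52

2020-03-05 to 2020-03-27: 23 days at 1.95% → €187,000 × 1.95% × 23/366 = €229.1516
2020-03-28 to 2020-07-04: 99 days at 0.75% → €187,000 × 0.75% × 99/366 = €379.3648
Total = €608.5164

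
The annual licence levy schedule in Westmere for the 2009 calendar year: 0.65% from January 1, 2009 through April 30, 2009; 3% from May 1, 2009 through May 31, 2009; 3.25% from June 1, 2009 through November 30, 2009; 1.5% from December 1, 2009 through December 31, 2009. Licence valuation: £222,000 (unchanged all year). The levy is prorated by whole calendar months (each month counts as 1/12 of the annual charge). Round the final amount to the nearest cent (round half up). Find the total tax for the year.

£4,921.00

January 1 – April 30, 2009: 4 months at 0.65% → £222,000 × 0.65% × 4/12 = £481.0000
May 1 – May 31, 2009: 1 month at 3% → £222,000 × 3% × 1/12 = £555.0000
June 1 – November 30, 2009: 6 months at 3.25% → £222,000 × 3.25% × 6/12 = £3,607.5000
December 1 – December 31, 2009: 1 month at 1.5% → £222,000 × 1.5% × 1/12 = £277.5000
Total = £4,921.0000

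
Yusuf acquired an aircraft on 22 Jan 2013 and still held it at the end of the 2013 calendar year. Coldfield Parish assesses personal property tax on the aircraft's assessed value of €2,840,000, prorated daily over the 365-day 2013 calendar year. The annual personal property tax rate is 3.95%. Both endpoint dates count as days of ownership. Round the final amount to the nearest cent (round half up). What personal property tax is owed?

Days held (22 Jan – 31 Dec 2013): 344 out of 365
Tax = €2,840,000 × 3.95% × 344/365 = €105,725.8082

€105,725.81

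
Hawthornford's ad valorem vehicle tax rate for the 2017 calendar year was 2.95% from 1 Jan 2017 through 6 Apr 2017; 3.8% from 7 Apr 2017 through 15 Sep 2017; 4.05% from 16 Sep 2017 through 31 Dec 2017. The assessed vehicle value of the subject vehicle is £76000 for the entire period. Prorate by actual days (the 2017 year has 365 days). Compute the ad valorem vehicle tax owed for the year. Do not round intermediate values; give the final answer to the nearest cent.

1 Jan – 6 Apr 2017: 96 days at 2.95% → £76000 × 2.95% × 96/365 = £589.6767
7 Apr – 15 Sep 2017: 162 days at 3.8% → £76000 × 3.8% × 162/365 = £1281.7973
16 Sep – 31 Dec 2017: 107 days at 4.05% → £76000 × 4.05% × 107/365 = £902.3178
Total = £2773.7918

£2773.79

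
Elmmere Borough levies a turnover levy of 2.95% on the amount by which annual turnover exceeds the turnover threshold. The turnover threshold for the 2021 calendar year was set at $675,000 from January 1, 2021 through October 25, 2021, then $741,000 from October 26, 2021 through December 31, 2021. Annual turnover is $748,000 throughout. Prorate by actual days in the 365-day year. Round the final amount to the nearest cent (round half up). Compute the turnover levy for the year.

$1,796.11

January 1 – October 25, 2021: 298 days, exemption $675,000 → ($748,000 − $675,000) × 2.95% × 298/365 = $1,758.2000
October 26 – December 31, 2021: 67 days, exemption $741,000 → ($748,000 − $741,000) × 2.95% × 67/365 = $37.9055
Total = $1,796.1055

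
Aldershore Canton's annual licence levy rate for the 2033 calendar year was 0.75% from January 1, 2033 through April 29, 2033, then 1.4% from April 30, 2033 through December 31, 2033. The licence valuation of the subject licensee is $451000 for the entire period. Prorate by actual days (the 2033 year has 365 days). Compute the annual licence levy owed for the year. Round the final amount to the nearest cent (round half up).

January 1 – April 29, 2033: 119 days at 0.75% → $451000 × 0.75% × 119/365 = $1102.7877
April 30 – December 31, 2033: 246 days at 1.4% → $451000 × 1.4% × 246/365 = $4255.4630
Total = $5358.2507

$5358.25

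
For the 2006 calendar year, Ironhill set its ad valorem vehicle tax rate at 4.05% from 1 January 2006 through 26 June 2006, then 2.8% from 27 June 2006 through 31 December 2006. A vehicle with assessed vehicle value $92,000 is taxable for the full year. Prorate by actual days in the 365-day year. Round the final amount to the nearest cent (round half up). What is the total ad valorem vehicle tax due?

1 January – 26 June 2006: 177 days at 4.05% → $92,000 × 4.05% × 177/365 = $1,806.8548
27 June – 31 December 2006: 188 days at 2.8% → $92,000 × 2.8% × 188/365 = $1,326.8164
Total = $3,133.6712

$3,133.67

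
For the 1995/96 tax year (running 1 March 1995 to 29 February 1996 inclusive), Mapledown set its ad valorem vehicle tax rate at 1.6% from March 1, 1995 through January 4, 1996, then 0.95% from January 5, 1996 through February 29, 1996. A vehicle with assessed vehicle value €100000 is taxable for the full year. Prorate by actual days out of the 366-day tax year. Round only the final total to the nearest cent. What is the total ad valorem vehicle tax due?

€1500.55

March 1, 1995 – January 4, 1996: 310 days at 1.6% → €100000 × 1.6% × 310/366 = €1355.1913
January 5 – February 29, 1996: 56 days at 0.95% → €100000 × 0.95% × 56/366 = €145.3552
Total = €1500.5464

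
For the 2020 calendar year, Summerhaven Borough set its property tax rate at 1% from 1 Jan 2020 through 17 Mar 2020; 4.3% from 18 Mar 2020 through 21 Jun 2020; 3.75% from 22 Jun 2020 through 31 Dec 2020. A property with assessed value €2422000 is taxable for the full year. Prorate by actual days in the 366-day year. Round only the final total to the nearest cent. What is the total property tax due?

1 Jan – 17 Mar 2020: 77 days at 1% → €2422000 × 1% × 77/366 = €5095.4645
18 Mar – 21 Jun 2020: 96 days at 4.3% → €2422000 × 4.3% × 96/366 = €27316.9836
22 Jun – 31 Dec 2020: 193 days at 3.75% → €2422000 × 3.75% × 193/366 = €47894.0574
Total = €80306.5055

€80306.51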